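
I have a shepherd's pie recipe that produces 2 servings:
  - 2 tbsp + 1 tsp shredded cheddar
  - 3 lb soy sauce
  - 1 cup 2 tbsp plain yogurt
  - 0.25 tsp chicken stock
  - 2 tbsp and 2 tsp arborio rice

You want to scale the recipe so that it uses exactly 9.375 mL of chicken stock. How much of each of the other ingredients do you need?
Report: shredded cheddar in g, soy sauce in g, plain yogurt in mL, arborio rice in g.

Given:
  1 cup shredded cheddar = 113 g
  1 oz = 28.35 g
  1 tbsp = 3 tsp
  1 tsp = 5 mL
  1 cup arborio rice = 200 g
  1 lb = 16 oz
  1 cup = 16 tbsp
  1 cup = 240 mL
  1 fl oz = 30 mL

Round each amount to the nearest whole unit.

The original recipe has 1.25 mL of chicken stock, so the scaling factor is 9.375 ÷ 1.25 = 15/2 = 7.5.
shredded cheddar: (2 tbsp + 1 tsp = 7/3 tbsp) × 15/2 ÷ 16 tbsp/cup × 113 g/cup ≈ 124 g
soy sauce: 3 lb × 15/2 × 16 oz/lb × 28.35 g/oz = 10206 g
plain yogurt: (1 cup + 2 tbsp = 1.125 cup) × 15/2 × 240 mL/cup = 2025 mL
arborio rice: (2 tbsp + 2 tsp = 8/3 tbsp) × 15/2 ÷ 16 tbsp/cup × 200 g/cup = 250 g

shredded cheddar: 124 g; soy sauce: 10206 g; plain yogurt: 2025 mL; arborio rice: 250 g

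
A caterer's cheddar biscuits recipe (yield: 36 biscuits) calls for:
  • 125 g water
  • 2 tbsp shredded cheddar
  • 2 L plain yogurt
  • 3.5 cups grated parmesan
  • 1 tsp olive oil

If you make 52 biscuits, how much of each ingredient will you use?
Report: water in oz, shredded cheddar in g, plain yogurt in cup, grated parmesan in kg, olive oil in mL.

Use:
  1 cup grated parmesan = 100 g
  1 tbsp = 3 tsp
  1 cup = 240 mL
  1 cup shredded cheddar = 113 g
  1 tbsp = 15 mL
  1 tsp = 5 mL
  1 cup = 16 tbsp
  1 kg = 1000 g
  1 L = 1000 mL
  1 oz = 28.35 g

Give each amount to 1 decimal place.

Scaling factor: 52/36 = 13/9.
water: 125 g × 13/9 ÷ 28.35 g/oz ≈ 6.4 oz
shredded cheddar: 2 tbsp × 13/9 ÷ 16 tbsp/cup × 113 g/cup ≈ 20.4 g
plain yogurt: 2 L × 13/9 × 1000 mL/L ÷ 240 mL/cup ≈ 12.0 cup
grated parmesan: 3.5 cup × 13/9 × 100 g/cup ÷ 1000 g/kg ≈ 0.5 kg
olive oil: 1 tsp × 13/9 × 5 mL/tsp ≈ 7.2 mL

water: 6.4 oz; shredded cheddar: 20.4 g; plain yogurt: 12.0 cup; grated parmesan: 0.5 kg; olive oil: 7.2 mL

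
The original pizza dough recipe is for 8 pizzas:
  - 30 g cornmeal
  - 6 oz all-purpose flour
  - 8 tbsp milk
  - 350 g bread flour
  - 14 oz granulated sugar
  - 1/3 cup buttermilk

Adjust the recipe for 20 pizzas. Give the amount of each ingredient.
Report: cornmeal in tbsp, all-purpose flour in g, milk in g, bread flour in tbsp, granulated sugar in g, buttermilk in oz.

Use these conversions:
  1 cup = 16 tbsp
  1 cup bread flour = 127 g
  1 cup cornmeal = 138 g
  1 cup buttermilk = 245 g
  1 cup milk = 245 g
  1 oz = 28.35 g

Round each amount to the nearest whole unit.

cornmeal: 9 tbsp; all-purpose flour: 425 g; milk: 306 g; bread flour: 110 tbsp; granulated sugar: 992 g; buttermilk: 7 oz

Scaling factor: 20/8 = 5/2 = 2.5.
cornmeal: 30 g × 5/2 ÷ 138 g/cup × 16 tbsp/cup ≈ 9 tbsp
all-purpose flour: 6 oz × 5/2 × 28.35 g/oz ≈ 425 g
milk: 8 tbsp × 5/2 ÷ 16 tbsp/cup × 245 g/cup ≈ 306 g
bread flour: 350 g × 5/2 ÷ 127 g/cup × 16 tbsp/cup ≈ 110 tbsp
granulated sugar: 14 oz × 5/2 × 28.35 g/oz ≈ 992 g
buttermilk: 1/3 cup × 5/2 × 245 g/cup ÷ 28.35 g/oz ≈ 7 oz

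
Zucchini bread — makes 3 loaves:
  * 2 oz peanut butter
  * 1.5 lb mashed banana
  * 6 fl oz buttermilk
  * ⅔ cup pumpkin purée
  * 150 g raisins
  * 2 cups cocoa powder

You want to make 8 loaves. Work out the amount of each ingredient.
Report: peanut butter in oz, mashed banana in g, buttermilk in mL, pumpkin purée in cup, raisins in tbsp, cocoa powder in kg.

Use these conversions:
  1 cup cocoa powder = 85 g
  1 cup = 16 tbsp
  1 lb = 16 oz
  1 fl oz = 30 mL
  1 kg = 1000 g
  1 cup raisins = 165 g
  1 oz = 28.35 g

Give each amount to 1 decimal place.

peanut butter: 5.3 oz; mashed banana: 1814.4 g; buttermilk: 480.0 mL; pumpkin purée: 1.8 cup; raisins: 38.8 tbsp; cocoa powder: 0.5 kg

Scaling factor: 8/3.
peanut butter: 2 oz × 8/3 ≈ 5.3 oz
mashed banana: 1.5 lb × 8/3 × 16 oz/lb × 28.35 g/oz = 1814.4 g
buttermilk: 6 fl oz × 8/3 × 30 mL/fl oz = 480.0 mL
pumpkin purée: 2/3 cup × 8/3 ≈ 1.8 cup
raisins: 150 g × 8/3 ÷ 165 g/cup × 16 tbsp/cup ≈ 38.8 tbsp
cocoa powder: 2 cup × 8/3 × 85 g/cup ÷ 1000 g/kg ≈ 0.5 kg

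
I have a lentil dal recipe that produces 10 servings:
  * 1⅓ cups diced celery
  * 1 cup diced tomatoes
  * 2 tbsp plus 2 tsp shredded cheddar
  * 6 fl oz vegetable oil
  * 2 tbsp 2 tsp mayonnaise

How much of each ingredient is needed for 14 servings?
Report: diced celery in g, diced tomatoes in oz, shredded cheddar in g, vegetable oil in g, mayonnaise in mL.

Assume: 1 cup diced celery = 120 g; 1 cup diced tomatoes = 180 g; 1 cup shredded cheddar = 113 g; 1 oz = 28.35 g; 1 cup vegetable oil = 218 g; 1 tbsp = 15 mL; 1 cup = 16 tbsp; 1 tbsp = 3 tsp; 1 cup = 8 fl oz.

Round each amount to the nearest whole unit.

Scaling factor: 14/10 = 7/5 = 1.4.
diced celery: 4/3 cup × 7/5 × 120 g/cup = 224 g
diced tomatoes: 1 cup × 7/5 × 180 g/cup ÷ 28.35 g/oz ≈ 9 oz
shredded cheddar: (2 tbsp + 2 tsp = 8/3 tbsp) × 7/5 ÷ 16 tbsp/cup × 113 g/cup ≈ 26 g
vegetable oil: 6 fl oz × 7/5 ÷ 8 fl oz/cup × 218 g/cup ≈ 229 g
mayonnaise: (2 tbsp + 2 tsp = 8/3 tbsp) × 7/5 × 15 mL/tbsp = 56 mL

diced celery: 224 g; diced tomatoes: 9 oz; shredded cheddar: 26 g; vegetable oil: 229 g; mayonnaise: 56 mL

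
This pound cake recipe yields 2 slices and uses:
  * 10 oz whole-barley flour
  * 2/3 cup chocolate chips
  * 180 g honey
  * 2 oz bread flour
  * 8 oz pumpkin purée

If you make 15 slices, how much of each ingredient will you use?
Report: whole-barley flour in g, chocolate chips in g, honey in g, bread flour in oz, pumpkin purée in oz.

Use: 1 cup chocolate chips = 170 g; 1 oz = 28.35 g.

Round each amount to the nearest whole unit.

Scaling factor: 15/2 = 7.5.
whole-barley flour: 10 oz × 15/2 × 28.35 g/oz ≈ 2126 g
chocolate chips: 2/3 cup × 15/2 × 170 g/cup = 850 g
honey: 180 g × 15/2 = 1350 g
bread flour: 2 oz × 15/2 = 15 oz
pumpkin purée: 8 oz × 15/2 = 60 oz

whole-barley flour: 2126 g; chocolate chips: 850 g; honey: 1350 g; bread flour: 15 oz; pumpkin purée: 60 oz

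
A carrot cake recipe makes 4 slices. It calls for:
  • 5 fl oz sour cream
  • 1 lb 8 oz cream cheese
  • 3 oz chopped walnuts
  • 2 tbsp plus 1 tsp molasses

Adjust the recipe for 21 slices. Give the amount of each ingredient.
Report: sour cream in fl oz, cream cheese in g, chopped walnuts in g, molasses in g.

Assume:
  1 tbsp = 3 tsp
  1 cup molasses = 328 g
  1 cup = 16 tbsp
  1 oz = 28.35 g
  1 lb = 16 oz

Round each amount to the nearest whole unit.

sour cream: 26 fl oz; cream cheese: 3572 g; chopped walnuts: 447 g; molasses: 251 g

Scaling factor: 21/4 = 5.25.
sour cream: 5 fl oz × 21/4 ≈ 26 fl oz
cream cheese: (1 lb + 8 oz = 1.5 lb) × 21/4 × 16 oz/lb × 28.35 g/oz ≈ 3572 g
chopped walnuts: 3 oz × 21/4 × 28.35 g/oz ≈ 447 g
molasses: (2 tbsp + 1 tsp = 7/3 tbsp) × 21/4 ÷ 16 tbsp/cup × 328 g/cup ≈ 251 g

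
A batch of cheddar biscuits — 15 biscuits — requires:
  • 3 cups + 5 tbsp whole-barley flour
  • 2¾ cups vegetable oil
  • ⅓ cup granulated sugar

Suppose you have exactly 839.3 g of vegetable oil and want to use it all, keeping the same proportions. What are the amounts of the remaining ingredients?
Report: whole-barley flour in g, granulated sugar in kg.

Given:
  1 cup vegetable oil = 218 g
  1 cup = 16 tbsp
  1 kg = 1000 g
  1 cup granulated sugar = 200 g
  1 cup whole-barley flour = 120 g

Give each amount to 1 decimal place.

The original recipe has 599.5 g of vegetable oil, so the scaling factor is 839.3 ÷ 599.5 = 7/5 = 1.4.
whole-barley flour: (3 cup + 5 tbsp = 3.3125 cup) × 7/5 × 120 g/cup = 556.5 g
granulated sugar: 1/3 cup × 7/5 × 200 g/cup ÷ 1000 g/kg ≈ 0.1 kg

whole-barley flour: 556.5 g; granulated sugar: 0.1 kg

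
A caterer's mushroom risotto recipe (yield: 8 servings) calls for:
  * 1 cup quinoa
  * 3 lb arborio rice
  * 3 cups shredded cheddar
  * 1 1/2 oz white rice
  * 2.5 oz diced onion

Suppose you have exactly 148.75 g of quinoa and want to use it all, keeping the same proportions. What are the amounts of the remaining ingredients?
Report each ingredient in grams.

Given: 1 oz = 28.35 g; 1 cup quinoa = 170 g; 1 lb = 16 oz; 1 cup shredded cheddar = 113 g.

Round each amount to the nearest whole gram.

The original recipe has 170 g of quinoa, so the scaling factor is 148.75 ÷ 170 = 7/8 = 0.875.
arborio rice: 3 lb × 7/8 × 16 oz/lb × 28.35 g/oz ≈ 1191 g
shredded cheddar: 3 cup × 7/8 × 113 g/cup ≈ 297 g
white rice: 1.5 oz × 7/8 × 28.35 g/oz ≈ 37 g
diced onion: 2.5 oz × 7/8 × 28.35 g/oz ≈ 62 g

arborio rice: 1191 g; shredded cheddar: 297 g; white rice: 37 g; diced onion: 62 g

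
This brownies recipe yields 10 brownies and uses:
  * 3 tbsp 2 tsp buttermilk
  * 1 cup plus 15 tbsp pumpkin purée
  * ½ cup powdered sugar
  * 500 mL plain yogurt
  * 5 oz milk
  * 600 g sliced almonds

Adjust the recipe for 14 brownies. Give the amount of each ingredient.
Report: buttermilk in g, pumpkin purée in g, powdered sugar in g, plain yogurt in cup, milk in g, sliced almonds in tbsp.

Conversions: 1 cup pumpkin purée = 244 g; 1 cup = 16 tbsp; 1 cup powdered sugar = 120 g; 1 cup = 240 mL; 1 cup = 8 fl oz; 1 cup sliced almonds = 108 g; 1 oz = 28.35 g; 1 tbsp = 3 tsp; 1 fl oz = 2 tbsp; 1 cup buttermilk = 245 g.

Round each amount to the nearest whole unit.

buttermilk: 79 g; pumpkin purée: 662 g; powdered sugar: 84 g; plain yogurt: 3 cup; milk: 198 g; sliced almonds: 124 tbsp

Scaling factor: 14/10 = 7/5 = 1.4.
buttermilk: (3 tbsp + 2 tsp = 11/3 tbsp) × 7/5 ÷ 16 tbsp/cup × 245 g/cup ≈ 79 g
pumpkin purée: (1 cup + 15 tbsp = 1.9375 cup) × 7/5 × 244 g/cup ≈ 662 g
powdered sugar: 0.5 cup × 7/5 × 120 g/cup = 84 g
plain yogurt: 500 mL × 7/5 ÷ 240 mL/cup ≈ 3 cup
milk: 5 oz × 7/5 × 28.35 g/oz ≈ 198 g
sliced almonds: 600 g × 7/5 ÷ 108 g/cup × 16 tbsp/cup ≈ 124 tbsp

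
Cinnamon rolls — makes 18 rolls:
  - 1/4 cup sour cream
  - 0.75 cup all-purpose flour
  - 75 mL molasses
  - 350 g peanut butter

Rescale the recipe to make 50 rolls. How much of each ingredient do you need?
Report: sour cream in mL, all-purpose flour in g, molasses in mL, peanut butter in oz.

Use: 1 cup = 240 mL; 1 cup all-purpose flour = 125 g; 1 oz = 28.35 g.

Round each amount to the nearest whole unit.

Scaling factor: 50/18 = 25/9.
sour cream: 0.25 cup × 25/9 × 240 mL/cup ≈ 167 mL
all-purpose flour: 0.75 cup × 25/9 × 125 g/cup ≈ 260 g
molasses: 75 mL × 25/9 ≈ 208 mL
peanut butter: 350 g × 25/9 ÷ 28.35 g/oz ≈ 34 oz

sour cream: 167 mL; all-purpose flour: 260 g; molasses: 208 mL; peanut butter: 34 oz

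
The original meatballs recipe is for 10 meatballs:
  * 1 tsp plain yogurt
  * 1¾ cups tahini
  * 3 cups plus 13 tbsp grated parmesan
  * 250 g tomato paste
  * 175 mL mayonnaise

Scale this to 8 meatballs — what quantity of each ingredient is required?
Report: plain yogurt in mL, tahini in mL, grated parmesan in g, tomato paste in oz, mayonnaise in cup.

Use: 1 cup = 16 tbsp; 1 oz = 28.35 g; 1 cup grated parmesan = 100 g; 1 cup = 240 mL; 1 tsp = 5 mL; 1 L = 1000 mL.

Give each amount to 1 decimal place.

plain yogurt: 4.0 mL; tahini: 336.0 mL; grated parmesan: 305.0 g; tomato paste: 7.1 oz; mayonnaise: 0.6 cup

Scaling factor: 8/10 = 4/5 = 0.8.
plain yogurt: 1 tsp × 4/5 × 5 mL/tsp = 4.0 mL
tahini: 1.75 cup × 4/5 × 240 mL/cup = 336.0 mL
grated parmesan: (3 cup + 13 tbsp = 3.8125 cup) × 4/5 × 100 g/cup = 305.0 g
tomato paste: 250 g × 4/5 ÷ 28.35 g/oz ≈ 7.1 oz
mayonnaise: 175 mL × 4/5 ÷ 240 mL/cup ≈ 0.6 cup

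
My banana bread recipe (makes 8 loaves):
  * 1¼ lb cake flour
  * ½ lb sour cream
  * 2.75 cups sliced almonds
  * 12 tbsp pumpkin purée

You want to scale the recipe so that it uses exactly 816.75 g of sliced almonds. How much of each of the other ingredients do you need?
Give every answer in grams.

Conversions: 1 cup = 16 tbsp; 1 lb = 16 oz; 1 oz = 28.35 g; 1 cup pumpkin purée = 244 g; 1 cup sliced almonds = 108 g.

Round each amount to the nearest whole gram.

cake flour: 1559 g; sour cream: 624 g; pumpkin purée: 503 g

The original recipe has 297 g of sliced almonds, so the scaling factor is 816.75 ÷ 297 = 11/4 = 2.75.
cake flour: 1.25 lb × 11/4 × 16 oz/lb × 28.35 g/oz ≈ 1559 g
sour cream: 0.5 lb × 11/4 × 16 oz/lb × 28.35 g/oz ≈ 624 g
pumpkin purée: 12 tbsp × 11/4 ÷ 16 tbsp/cup × 244 g/cup ≈ 503 g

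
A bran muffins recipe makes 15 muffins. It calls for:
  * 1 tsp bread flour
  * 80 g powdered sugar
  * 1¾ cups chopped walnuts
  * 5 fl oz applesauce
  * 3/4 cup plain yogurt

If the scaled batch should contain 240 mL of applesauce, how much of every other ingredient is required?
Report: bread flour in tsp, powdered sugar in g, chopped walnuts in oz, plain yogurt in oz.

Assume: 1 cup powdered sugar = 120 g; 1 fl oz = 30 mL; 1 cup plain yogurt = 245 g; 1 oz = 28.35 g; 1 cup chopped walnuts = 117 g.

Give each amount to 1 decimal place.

The original recipe has 150 mL of applesauce, so the scaling factor is 240 ÷ 150 = 8/5 = 1.6.
bread flour: 1 tsp × 8/5 = 1.6 tsp
powdered sugar: 80 g × 8/5 = 128.0 g
chopped walnuts: 1.75 cup × 8/5 × 117 g/cup ÷ 28.35 g/oz ≈ 11.6 oz
plain yogurt: 0.75 cup × 8/5 × 245 g/cup ÷ 28.35 g/oz ≈ 10.4 oz

bread flour: 1.6 tsp; powdered sugar: 128.0 g; chopped walnuts: 11.6 oz; plain yogurt: 10.4 oz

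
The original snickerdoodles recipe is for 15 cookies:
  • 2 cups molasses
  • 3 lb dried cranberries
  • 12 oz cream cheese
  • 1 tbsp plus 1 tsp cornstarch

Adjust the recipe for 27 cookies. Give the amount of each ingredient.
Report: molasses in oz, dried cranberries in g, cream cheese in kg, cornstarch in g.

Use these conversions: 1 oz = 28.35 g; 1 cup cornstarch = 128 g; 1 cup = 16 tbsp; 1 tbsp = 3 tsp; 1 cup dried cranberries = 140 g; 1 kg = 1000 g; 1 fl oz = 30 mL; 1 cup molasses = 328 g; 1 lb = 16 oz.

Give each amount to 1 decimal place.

Scaling factor: 27/15 = 9/5 = 1.8.
molasses: 2 cup × 9/5 × 328 g/cup ÷ 28.35 g/oz ≈ 41.7 oz
dried cranberries: 3 lb × 9/5 × 16 oz/lb × 28.35 g/oz ≈ 2449.4 g
cream cheese: 12 oz × 9/5 × 28.35 g/oz ÷ 1000 g/kg ≈ 0.6 kg
cornstarch: (1 tbsp + 1 tsp = 4/3 tbsp) × 9/5 ÷ 16 tbsp/cup × 128 g/cup = 19.2 g

molasses: 41.7 oz; dried cranberries: 2449.4 g; cream cheese: 0.6 kg; cornstarch: 19.2 g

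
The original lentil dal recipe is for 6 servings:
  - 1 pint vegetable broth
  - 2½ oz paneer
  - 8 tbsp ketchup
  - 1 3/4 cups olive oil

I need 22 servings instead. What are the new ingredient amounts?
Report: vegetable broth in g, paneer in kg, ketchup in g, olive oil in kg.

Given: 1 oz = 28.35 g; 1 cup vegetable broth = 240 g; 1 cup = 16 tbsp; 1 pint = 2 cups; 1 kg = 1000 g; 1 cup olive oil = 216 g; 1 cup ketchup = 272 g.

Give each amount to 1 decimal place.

Scaling factor: 22/6 = 11/3.
vegetable broth: 1 pint × 11/3 × 2 cup/pint × 240 g/cup = 1760.0 g
paneer: 2.5 oz × 11/3 × 28.35 g/oz ÷ 1000 g/kg ≈ 0.3 kg
ketchup: 8 tbsp × 11/3 ÷ 16 tbsp/cup × 272 g/cup ≈ 498.7 g
olive oil: 1.75 cup × 11/3 × 216 g/cup ÷ 1000 g/kg ≈ 1.4 kg

vegetable broth: 1760.0 g; paneer: 0.3 kg; ketchup: 498.7 g; olive oil: 1.4 kg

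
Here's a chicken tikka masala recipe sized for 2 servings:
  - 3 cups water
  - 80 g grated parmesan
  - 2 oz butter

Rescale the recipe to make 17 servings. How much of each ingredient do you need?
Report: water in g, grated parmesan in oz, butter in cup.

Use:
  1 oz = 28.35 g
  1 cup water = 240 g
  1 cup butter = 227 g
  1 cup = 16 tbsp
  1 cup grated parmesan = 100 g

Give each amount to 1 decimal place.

water: 6120.0 g; grated parmesan: 24.0 oz; butter: 2.1 cup

Scaling factor: 17/2 = 8.5.
water: 3 cup × 17/2 × 240 g/cup = 6120.0 g
grated parmesan: 80 g × 17/2 ÷ 28.35 g/oz ≈ 24.0 oz
butter: 2 oz × 17/2 × 28.35 g/oz ÷ 227 g/cup ≈ 2.1 cup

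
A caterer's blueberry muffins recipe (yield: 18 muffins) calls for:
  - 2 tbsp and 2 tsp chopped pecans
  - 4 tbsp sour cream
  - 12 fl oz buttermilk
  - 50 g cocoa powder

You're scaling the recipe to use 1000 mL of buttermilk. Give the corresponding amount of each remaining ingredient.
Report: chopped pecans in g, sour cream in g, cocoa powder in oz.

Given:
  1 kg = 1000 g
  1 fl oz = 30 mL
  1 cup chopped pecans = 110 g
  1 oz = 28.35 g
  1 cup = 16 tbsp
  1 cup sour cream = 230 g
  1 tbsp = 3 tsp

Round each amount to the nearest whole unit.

chopped pecans: 51 g; sour cream: 160 g; cocoa powder: 5 oz

The original recipe has 360 mL of buttermilk, so the scaling factor is 1000 ÷ 360 = 25/9.
chopped pecans: (2 tbsp + 2 tsp = 8/3 tbsp) × 25/9 ÷ 16 tbsp/cup × 110 g/cup ≈ 51 g
sour cream: 4 tbsp × 25/9 ÷ 16 tbsp/cup × 230 g/cup ≈ 160 g
cocoa powder: 50 g × 25/9 ÷ 28.35 g/oz ≈ 5 oz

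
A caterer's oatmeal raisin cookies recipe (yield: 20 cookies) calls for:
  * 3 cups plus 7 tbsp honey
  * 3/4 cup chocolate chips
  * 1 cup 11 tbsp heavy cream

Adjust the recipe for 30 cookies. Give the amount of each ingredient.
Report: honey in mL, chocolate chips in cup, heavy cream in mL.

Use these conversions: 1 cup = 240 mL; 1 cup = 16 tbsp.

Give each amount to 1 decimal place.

honey: 1237.5 mL; chocolate chips: 1.1 cup; heavy cream: 607.5 mL

Scaling factor: 30/20 = 3/2 = 1.5.
honey: (3 cup + 7 tbsp = 3.4375 cup) × 3/2 × 240 mL/cup = 1237.5 mL
chocolate chips: 0.75 cup × 3/2 ≈ 1.1 cup
heavy cream: (1 cup + 11 tbsp = 1.6875 cup) × 3/2 × 240 mL/cup = 607.5 mL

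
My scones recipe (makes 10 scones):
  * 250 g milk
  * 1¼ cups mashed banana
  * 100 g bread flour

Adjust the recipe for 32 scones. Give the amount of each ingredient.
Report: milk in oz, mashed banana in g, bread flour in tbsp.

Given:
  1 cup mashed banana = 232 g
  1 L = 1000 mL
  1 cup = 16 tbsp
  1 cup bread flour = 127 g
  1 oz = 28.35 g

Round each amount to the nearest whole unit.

Scaling factor: 32/10 = 16/5 = 3.2.
milk: 250 g × 16/5 ÷ 28.35 g/oz ≈ 28 oz
mashed banana: 1.25 cup × 16/5 × 232 g/cup = 928 g
bread flour: 100 g × 16/5 ÷ 127 g/cup × 16 tbsp/cup ≈ 40 tbsp

milk: 28 oz; mashed banana: 928 g; bread flour: 40 tbsp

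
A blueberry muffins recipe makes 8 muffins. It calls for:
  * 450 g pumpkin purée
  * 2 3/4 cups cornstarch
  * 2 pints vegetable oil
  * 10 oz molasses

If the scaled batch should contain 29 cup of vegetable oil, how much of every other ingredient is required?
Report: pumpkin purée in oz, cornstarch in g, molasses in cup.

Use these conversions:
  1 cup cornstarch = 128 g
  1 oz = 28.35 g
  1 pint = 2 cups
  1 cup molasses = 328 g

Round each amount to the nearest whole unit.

The original recipe has 4 cup of vegetable oil, so the scaling factor is 29 ÷ 4 = 29/4 = 7.25.
pumpkin purée: 450 g × 29/4 ÷ 28.35 g/oz ≈ 115 oz
cornstarch: 2.75 cup × 29/4 × 128 g/cup = 2552 g
molasses: 10 oz × 29/4 × 28.35 g/oz ÷ 328 g/cup ≈ 6 cup

pumpkin purée: 115 oz; cornstarch: 2552 g; molasses: 6 cup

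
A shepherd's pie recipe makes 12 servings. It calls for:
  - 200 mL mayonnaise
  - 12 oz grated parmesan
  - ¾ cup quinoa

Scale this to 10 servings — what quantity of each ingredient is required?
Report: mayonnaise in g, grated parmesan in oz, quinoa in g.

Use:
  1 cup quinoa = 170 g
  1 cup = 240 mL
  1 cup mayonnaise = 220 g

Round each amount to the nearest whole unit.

Scaling factor: 10/12 = 5/6.
mayonnaise: 200 mL × 5/6 ÷ 240 mL/cup × 220 g/cup ≈ 153 g
grated parmesan: 12 oz × 5/6 = 10 oz
quinoa: 0.75 cup × 5/6 × 170 g/cup ≈ 106 g

mayonnaise: 153 g; grated parmesan: 10 oz; quinoa: 106 g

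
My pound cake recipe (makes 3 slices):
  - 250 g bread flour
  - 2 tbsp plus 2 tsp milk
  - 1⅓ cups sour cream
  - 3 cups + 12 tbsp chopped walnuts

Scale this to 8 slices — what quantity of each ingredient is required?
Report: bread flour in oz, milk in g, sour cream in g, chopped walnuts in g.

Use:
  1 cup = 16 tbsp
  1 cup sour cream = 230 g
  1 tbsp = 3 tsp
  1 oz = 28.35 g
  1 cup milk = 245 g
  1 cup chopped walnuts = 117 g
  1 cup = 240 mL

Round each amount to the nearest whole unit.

bread flour: 24 oz; milk: 109 g; sour cream: 818 g; chopped walnuts: 1170 g

Scaling factor: 8/3.
bread flour: 250 g × 8/3 ÷ 28.35 g/oz ≈ 24 oz
milk: (2 tbsp + 2 tsp = 8/3 tbsp) × 8/3 ÷ 16 tbsp/cup × 245 g/cup ≈ 109 g
sour cream: 4/3 cup × 8/3 × 230 g/cup ≈ 818 g
chopped walnuts: (3 cup + 12 tbsp = 3.75 cup) × 8/3 × 117 g/cup = 1170 g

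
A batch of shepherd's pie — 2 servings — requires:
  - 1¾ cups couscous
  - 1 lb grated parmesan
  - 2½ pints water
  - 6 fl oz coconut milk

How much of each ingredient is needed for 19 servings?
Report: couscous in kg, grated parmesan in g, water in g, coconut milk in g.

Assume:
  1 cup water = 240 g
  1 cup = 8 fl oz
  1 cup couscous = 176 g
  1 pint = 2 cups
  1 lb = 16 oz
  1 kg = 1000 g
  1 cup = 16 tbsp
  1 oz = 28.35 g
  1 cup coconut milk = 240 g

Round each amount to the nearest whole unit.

couscous: 3 kg; grated parmesan: 4309 g; water: 11400 g; coconut milk: 1710 g

Scaling factor: 19/2 = 9.5.
couscous: 1.75 cup × 19/2 × 176 g/cup ÷ 1000 g/kg ≈ 3 kg
grated parmesan: 1 lb × 19/2 × 16 oz/lb × 28.35 g/oz ≈ 4309 g
water: 2.5 pint × 19/2 × 2 cup/pint × 240 g/cup = 11400 g
coconut milk: 6 fl oz × 19/2 ÷ 8 fl oz/cup × 240 g/cup = 1710 g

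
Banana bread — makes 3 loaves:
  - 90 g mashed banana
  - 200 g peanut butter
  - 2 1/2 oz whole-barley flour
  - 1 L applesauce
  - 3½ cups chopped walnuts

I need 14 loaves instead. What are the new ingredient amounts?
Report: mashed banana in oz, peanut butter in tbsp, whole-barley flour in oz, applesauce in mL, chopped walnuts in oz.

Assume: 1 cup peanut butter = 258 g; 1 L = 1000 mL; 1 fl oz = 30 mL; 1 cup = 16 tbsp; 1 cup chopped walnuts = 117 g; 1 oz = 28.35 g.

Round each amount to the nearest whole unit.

Scaling factor: 14/3.
mashed banana: 90 g × 14/3 ÷ 28.35 g/oz ≈ 15 oz
peanut butter: 200 g × 14/3 ÷ 258 g/cup × 16 tbsp/cup ≈ 58 tbsp
whole-barley flour: 2.5 oz × 14/3 ≈ 12 oz
applesauce: 1 L × 14/3 × 1000 mL/L ≈ 4667 mL
chopped walnuts: 3.5 cup × 14/3 × 117 g/cup ÷ 28.35 g/oz ≈ 67 oz

mashed banana: 15 oz; peanut butter: 58 tbsp; whole-barley flour: 12 oz; applesauce: 4667 mL; chopped walnuts: 67 oz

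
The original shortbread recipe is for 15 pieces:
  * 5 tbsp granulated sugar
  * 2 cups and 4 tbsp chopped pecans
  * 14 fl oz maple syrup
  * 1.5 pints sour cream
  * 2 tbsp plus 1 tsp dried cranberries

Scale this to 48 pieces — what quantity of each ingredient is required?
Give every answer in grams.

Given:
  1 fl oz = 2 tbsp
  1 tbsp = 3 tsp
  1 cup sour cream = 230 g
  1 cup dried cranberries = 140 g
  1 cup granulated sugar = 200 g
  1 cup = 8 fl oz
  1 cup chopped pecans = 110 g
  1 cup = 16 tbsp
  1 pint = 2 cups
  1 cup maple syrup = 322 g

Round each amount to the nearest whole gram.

Scaling factor: 48/15 = 16/5 = 3.2.
granulated sugar: 5 tbsp × 16/5 ÷ 16 tbsp/cup × 200 g/cup = 200 g
chopped pecans: (2 cup + 4 tbsp = 2.25 cup) × 16/5 × 110 g/cup = 792 g
maple syrup: 14 fl oz × 16/5 ÷ 8 fl oz/cup × 322 g/cup ≈ 1803 g
sour cream: 1.5 pint × 16/5 × 2 cup/pint × 230 g/cup = 2208 g
dried cranberries: (2 tbsp + 1 tsp = 7/3 tbsp) × 16/5 ÷ 16 tbsp/cup × 140 g/cup ≈ 65 g

granulated sugar: 200 g; chopped pecans: 792 g; maple syrup: 1803 g; sour cream: 2208 g; dried cranberries: 65 g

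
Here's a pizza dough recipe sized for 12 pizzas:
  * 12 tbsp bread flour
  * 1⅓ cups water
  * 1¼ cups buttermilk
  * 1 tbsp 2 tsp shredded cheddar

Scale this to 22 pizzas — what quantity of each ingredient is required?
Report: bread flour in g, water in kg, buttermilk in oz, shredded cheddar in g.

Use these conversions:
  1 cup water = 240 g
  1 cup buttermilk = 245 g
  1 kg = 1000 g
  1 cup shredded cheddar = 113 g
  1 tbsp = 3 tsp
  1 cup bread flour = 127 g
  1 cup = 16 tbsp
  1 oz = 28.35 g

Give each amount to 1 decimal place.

bread flour: 174.6 g; water: 0.6 kg; buttermilk: 19.8 oz; shredded cheddar: 21.6 g

Scaling factor: 22/12 = 11/6.
bread flour: 12 tbsp × 11/6 ÷ 16 tbsp/cup × 127 g/cup ≈ 174.6 g
water: 4/3 cup × 11/6 × 240 g/cup ÷ 1000 g/kg ≈ 0.6 kg
buttermilk: 1.25 cup × 11/6 × 245 g/cup ÷ 28.35 g/oz ≈ 19.8 oz
shredded cheddar: (1 tbsp + 2 tsp = 5/3 tbsp) × 11/6 ÷ 16 tbsp/cup × 113 g/cup ≈ 21.6 g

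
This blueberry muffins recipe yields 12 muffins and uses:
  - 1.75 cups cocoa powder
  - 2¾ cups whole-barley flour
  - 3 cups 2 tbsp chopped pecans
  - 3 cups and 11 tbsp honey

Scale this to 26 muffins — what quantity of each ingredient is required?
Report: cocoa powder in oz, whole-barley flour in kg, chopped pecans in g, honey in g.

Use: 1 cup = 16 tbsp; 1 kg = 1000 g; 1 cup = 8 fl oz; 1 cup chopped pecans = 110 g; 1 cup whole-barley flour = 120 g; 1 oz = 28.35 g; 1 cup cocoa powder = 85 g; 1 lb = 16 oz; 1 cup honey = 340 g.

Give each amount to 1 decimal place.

Scaling factor: 26/12 = 13/6.
cocoa powder: 1.75 cup × 13/6 × 85 g/cup ÷ 28.35 g/oz ≈ 11.4 oz
whole-barley flour: 2.75 cup × 13/6 × 120 g/cup ÷ 1000 g/kg ≈ 0.7 kg
chopped pecans: (3 cup + 2 tbsp = 3.125 cup) × 13/6 × 110 g/cup ≈ 744.8 g
honey: (3 cup + 11 tbsp = 3.6875 cup) × 13/6 × 340 g/cup ≈ 2716.5 g

cocoa powder: 11.4 oz; whole-barley flour: 0.7 kg; chopped pecans: 744.8 g; honey: 2716.5 g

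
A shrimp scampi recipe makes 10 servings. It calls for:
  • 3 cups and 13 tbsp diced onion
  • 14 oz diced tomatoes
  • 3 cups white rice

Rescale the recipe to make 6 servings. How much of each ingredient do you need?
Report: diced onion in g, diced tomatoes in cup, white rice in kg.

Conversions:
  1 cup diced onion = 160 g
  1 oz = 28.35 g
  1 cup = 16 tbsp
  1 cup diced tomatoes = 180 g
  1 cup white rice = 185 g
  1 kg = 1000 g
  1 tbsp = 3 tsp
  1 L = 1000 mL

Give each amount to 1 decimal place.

Scaling factor: 6/10 = 3/5 = 0.6.
diced onion: (3 cup + 13 tbsp = 3.8125 cup) × 3/5 × 160 g/cup = 366.0 g
diced tomatoes: 14 oz × 3/5 × 28.35 g/oz ÷ 180 g/cup ≈ 1.3 cup
white rice: 3 cup × 3/5 × 185 g/cup ÷ 1000 g/kg ≈ 0.3 kg

diced onion: 366.0 g; diced tomatoes: 1.3 cup; white rice: 0.3 kg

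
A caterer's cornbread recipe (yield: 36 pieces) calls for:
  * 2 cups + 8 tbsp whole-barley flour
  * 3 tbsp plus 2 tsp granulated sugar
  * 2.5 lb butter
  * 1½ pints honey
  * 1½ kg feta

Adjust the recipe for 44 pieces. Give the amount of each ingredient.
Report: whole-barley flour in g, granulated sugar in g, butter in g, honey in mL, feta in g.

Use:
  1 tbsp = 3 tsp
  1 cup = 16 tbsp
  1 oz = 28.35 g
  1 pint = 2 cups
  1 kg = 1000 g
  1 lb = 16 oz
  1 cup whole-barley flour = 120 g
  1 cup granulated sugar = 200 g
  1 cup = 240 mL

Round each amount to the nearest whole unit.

whole-barley flour: 367 g; granulated sugar: 56 g; butter: 1386 g; honey: 880 mL; feta: 1833 g

Scaling factor: 44/36 = 11/9.
whole-barley flour: (2 cup + 8 tbsp = 2.5 cup) × 11/9 × 120 g/cup ≈ 367 g
granulated sugar: (3 tbsp + 2 tsp = 11/3 tbsp) × 11/9 ÷ 16 tbsp/cup × 200 g/cup ≈ 56 g
butter: 2.5 lb × 11/9 × 16 oz/lb × 28.35 g/oz = 1386 g
honey: 1.5 pint × 11/9 × 2 cup/pint × 240 mL/cup = 880 mL
feta: 1.5 kg × 11/9 × 1000 g/kg ≈ 1833 g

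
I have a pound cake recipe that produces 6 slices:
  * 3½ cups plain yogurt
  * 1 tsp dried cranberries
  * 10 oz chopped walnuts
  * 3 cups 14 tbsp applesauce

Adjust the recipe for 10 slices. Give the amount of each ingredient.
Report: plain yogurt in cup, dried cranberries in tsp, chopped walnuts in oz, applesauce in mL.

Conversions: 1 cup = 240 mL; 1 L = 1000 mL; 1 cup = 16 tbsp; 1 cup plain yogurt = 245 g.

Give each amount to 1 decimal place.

plain yogurt: 5.8 cup; dried cranberries: 1.7 tsp; chopped walnuts: 16.7 oz; applesauce: 1550.0 mL

Scaling factor: 10/6 = 5/3.
plain yogurt: 3.5 cup × 5/3 ≈ 5.8 cup
dried cranberries: 1 tsp × 5/3 ≈ 1.7 tsp
chopped walnuts: 10 oz × 5/3 ≈ 16.7 oz
applesauce: (3 cup + 14 tbsp = 3.875 cup) × 5/3 × 240 mL/cup = 1550.0 mL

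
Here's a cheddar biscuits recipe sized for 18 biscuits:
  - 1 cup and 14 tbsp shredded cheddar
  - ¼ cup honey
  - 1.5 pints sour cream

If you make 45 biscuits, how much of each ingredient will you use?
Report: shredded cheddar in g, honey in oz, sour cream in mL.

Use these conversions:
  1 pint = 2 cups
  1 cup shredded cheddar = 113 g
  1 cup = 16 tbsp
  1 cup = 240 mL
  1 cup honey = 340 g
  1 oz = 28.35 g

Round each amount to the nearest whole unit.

Scaling factor: 45/18 = 5/2 = 2.5.
shredded cheddar: (1 cup + 14 tbsp = 1.875 cup) × 5/2 × 113 g/cup ≈ 530 g
honey: 0.25 cup × 5/2 × 340 g/cup ÷ 28.35 g/oz ≈ 7 oz
sour cream: 1.5 pint × 5/2 × 2 cup/pint × 240 mL/cup = 1800 mL

shredded cheddar: 530 g; honey: 7 oz; sour cream: 1800 mL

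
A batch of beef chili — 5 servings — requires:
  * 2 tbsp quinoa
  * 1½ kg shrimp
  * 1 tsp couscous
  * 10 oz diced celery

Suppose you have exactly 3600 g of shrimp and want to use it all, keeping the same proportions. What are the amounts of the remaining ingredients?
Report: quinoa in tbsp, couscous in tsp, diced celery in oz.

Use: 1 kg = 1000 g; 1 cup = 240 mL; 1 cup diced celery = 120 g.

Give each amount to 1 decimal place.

The original recipe has 1500 g of shrimp, so the scaling factor is 3600 ÷ 1500 = 12/5 = 2.4.
quinoa: 2 tbsp × 12/5 = 4.8 tbsp
couscous: 1 tsp × 12/5 = 2.4 tsp
diced celery: 10 oz × 12/5 = 24.0 oz

quinoa: 4.8 tbsp; couscous: 2.4 tsp; diced celery: 24.0 oz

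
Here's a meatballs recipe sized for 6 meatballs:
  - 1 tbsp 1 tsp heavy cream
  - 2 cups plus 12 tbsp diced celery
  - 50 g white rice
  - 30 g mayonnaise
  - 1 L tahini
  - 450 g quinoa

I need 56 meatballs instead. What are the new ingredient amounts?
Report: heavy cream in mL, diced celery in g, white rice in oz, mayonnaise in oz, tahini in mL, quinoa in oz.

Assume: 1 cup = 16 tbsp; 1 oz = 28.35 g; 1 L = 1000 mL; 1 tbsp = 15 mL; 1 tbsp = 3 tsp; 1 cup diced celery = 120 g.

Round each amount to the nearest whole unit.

heavy cream: 187 mL; diced celery: 3080 g; white rice: 16 oz; mayonnaise: 10 oz; tahini: 9333 mL; quinoa: 148 oz

Scaling factor: 56/6 = 28/3.
heavy cream: (1 tbsp + 1 tsp = 4/3 tbsp) × 28/3 × 15 mL/tbsp ≈ 187 mL
diced celery: (2 cup + 12 tbsp = 2.75 cup) × 28/3 × 120 g/cup = 3080 g
white rice: 50 g × 28/3 ÷ 28.35 g/oz ≈ 16 oz
mayonnaise: 30 g × 28/3 ÷ 28.35 g/oz ≈ 10 oz
tahini: 1 L × 28/3 × 1000 mL/L ≈ 9333 mL
quinoa: 450 g × 28/3 ÷ 28.35 g/oz ≈ 148 oz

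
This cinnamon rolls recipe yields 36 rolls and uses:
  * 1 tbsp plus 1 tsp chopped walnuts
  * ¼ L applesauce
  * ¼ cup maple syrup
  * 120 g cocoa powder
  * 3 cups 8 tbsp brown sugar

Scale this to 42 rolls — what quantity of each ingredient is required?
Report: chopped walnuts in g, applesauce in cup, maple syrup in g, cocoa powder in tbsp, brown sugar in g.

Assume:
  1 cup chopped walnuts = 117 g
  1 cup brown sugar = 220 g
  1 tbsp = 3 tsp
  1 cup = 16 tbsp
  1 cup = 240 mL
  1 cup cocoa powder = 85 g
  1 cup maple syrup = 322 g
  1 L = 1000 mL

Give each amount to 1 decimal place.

chopped walnuts: 11.4 g; applesauce: 1.2 cup; maple syrup: 93.9 g; cocoa powder: 26.4 tbsp; brown sugar: 898.3 g

Scaling factor: 42/36 = 7/6.
chopped walnuts: (1 tbsp + 1 tsp = 4/3 tbsp) × 7/6 ÷ 16 tbsp/cup × 117 g/cup ≈ 11.4 g
applesauce: 0.25 L × 7/6 × 1000 mL/L ÷ 240 mL/cup ≈ 1.2 cup
maple syrup: 0.25 cup × 7/6 × 322 g/cup ≈ 93.9 g
cocoa powder: 120 g × 7/6 ÷ 85 g/cup × 16 tbsp/cup ≈ 26.4 tbsp
brown sugar: (3 cup + 8 tbsp = 3.5 cup) × 7/6 × 220 g/cup ≈ 898.3 g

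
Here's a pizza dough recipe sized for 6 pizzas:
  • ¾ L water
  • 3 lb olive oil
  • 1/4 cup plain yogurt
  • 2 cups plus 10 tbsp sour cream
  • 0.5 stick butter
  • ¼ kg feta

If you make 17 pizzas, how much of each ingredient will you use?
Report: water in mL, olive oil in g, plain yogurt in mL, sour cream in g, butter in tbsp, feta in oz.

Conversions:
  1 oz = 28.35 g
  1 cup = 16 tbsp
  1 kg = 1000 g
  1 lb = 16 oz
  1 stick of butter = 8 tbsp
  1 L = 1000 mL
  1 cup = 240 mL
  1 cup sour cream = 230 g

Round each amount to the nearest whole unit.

water: 2125 mL; olive oil: 3856 g; plain yogurt: 170 mL; sour cream: 1711 g; butter: 11 tbsp; feta: 25 oz

Scaling factor: 17/6.
water: 0.75 L × 17/6 × 1000 mL/L = 2125 mL
olive oil: 3 lb × 17/6 × 16 oz/lb × 28.35 g/oz ≈ 3856 g
plain yogurt: 0.25 cup × 17/6 × 240 mL/cup = 170 mL
sour cream: (2 cup + 10 tbsp = 2.625 cup) × 17/6 × 230 g/cup ≈ 1711 g
butter: 0.5 stick × 17/6 × 8 tbsp/stick ≈ 11 tbsp
feta: 0.25 kg × 17/6 × 1000 g/kg ÷ 28.35 g/oz ≈ 25 oz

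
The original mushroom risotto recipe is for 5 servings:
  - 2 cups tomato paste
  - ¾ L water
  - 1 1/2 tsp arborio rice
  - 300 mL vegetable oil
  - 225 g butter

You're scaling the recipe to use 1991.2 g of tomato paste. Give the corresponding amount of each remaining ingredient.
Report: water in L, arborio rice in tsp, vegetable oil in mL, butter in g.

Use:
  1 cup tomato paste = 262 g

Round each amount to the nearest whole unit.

water: 3 L; arborio rice: 6 tsp; vegetable oil: 1140 mL; butter: 855 g

The original recipe has 524 g of tomato paste, so the scaling factor is 1991.2 ÷ 524 = 19/5 = 3.8.
water: 0.75 L × 19/5 ≈ 3 L
arborio rice: 1.5 tsp × 19/5 ≈ 6 tsp
vegetable oil: 300 mL × 19/5 = 1140 mL
butter: 225 g × 19/5 = 855 g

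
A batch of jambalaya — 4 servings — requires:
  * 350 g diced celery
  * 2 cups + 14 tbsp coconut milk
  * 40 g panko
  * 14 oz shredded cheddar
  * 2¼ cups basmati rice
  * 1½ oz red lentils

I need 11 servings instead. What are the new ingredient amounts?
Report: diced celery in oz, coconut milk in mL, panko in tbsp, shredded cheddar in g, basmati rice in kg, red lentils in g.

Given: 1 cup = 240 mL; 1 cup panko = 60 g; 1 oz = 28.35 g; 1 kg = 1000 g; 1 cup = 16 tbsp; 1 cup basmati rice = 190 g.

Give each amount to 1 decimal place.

diced celery: 34.0 oz; coconut milk: 1897.5 mL; panko: 29.3 tbsp; shredded cheddar: 1091.5 g; basmati rice: 1.2 kg; red lentils: 116.9 g

Scaling factor: 11/4 = 2.75.
diced celery: 350 g × 11/4 ÷ 28.35 g/oz ≈ 34.0 oz
coconut milk: (2 cup + 14 tbsp = 2.875 cup) × 11/4 × 240 mL/cup = 1897.5 mL
panko: 40 g × 11/4 ÷ 60 g/cup × 16 tbsp/cup ≈ 29.3 tbsp
shredded cheddar: 14 oz × 11/4 × 28.35 g/oz ≈ 1091.5 g
basmati rice: 2.25 cup × 11/4 × 190 g/cup ÷ 1000 g/kg ≈ 1.2 kg
red lentils: 1.5 oz × 11/4 × 28.35 g/oz ≈ 116.9 g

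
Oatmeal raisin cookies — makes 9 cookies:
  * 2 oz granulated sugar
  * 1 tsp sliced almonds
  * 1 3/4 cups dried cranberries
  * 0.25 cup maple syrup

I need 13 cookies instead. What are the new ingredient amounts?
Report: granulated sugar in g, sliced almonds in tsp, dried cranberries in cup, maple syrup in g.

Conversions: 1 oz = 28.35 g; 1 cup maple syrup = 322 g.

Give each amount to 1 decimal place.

granulated sugar: 81.9 g; sliced almonds: 1.4 tsp; dried cranberries: 2.5 cup; maple syrup: 116.3 g

Scaling factor: 13/9.
granulated sugar: 2 oz × 13/9 × 28.35 g/oz = 81.9 g
sliced almonds: 1 tsp × 13/9 ≈ 1.4 tsp
dried cranberries: 1.75 cup × 13/9 ≈ 2.5 cup
maple syrup: 0.25 cup × 13/9 × 322 g/cup ≈ 116.3 g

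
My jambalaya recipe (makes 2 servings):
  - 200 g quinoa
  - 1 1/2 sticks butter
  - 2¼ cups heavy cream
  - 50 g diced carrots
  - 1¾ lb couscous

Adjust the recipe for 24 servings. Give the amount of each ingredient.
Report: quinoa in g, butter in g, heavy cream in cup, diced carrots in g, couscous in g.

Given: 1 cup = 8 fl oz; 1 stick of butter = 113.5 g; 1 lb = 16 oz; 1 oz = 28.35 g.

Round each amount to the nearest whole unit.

quinoa: 2400 g; butter: 2043 g; heavy cream: 27 cup; diced carrots: 600 g; couscous: 9526 g

Scaling factor: 24/2 = 12.
quinoa: 200 g × 12 = 2400 g
butter: 1.5 stick × 12 × 113.5 g/stick = 2043 g
heavy cream: 2.25 cup × 12 = 27 cup
diced carrots: 50 g × 12 = 600 g
couscous: 1.75 lb × 12 × 16 oz/lb × 28.35 g/oz ≈ 9526 g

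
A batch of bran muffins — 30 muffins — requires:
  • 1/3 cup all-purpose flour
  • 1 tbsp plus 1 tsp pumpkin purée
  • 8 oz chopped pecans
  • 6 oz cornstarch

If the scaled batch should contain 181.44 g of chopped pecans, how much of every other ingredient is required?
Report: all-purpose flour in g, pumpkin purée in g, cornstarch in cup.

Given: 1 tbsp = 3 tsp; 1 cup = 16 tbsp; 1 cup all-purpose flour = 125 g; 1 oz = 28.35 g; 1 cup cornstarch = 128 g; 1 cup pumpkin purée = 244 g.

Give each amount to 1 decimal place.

The original recipe has 226.8 g of chopped pecans, so the scaling factor is 181.44 ÷ 226.8 = 4/5 = 0.8.
all-purpose flour: 1/3 cup × 4/5 × 125 g/cup ≈ 33.3 g
pumpkin purée: (1 tbsp + 1 tsp = 4/3 tbsp) × 4/5 ÷ 16 tbsp/cup × 244 g/cup ≈ 16.3 g
cornstarch: 6 oz × 4/5 × 28.35 g/oz ÷ 128 g/cup ≈ 1.1 cup

all-purpose flour: 33.3 g; pumpkin purée: 16.3 g; cornstarch: 1.1 cup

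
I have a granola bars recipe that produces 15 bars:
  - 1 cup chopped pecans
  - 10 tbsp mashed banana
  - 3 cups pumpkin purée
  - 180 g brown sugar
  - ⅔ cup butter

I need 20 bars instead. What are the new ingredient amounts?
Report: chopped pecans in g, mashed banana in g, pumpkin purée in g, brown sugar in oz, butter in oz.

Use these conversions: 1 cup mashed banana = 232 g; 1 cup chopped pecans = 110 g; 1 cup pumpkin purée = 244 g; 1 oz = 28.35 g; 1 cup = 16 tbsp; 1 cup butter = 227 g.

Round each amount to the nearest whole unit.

chopped pecans: 147 g; mashed banana: 193 g; pumpkin purée: 976 g; brown sugar: 8 oz; butter: 7 oz

Scaling factor: 20/15 = 4/3.
chopped pecans: 1 cup × 4/3 × 110 g/cup ≈ 147 g
mashed banana: 10 tbsp × 4/3 ÷ 16 tbsp/cup × 232 g/cup ≈ 193 g
pumpkin purée: 3 cup × 4/3 × 244 g/cup = 976 g
brown sugar: 180 g × 4/3 ÷ 28.35 g/oz ≈ 8 oz
butter: 2/3 cup × 4/3 × 227 g/cup ÷ 28.35 g/oz ≈ 7 oz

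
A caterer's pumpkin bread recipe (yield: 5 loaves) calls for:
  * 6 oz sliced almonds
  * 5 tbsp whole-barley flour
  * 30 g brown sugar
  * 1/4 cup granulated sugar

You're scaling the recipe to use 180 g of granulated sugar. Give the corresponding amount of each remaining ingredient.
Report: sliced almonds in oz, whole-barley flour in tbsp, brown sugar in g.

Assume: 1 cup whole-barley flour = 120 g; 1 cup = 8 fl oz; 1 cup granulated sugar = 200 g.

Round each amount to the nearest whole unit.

sliced almonds: 22 oz; whole-barley flour: 18 tbsp; brown sugar: 108 g

The original recipe has 50 g of granulated sugar, so the scaling factor is 180 ÷ 50 = 18/5 = 3.6.
sliced almonds: 6 oz × 18/5 ≈ 22 oz
whole-barley flour: 5 tbsp × 18/5 = 18 tbsp
brown sugar: 30 g × 18/5 = 108 g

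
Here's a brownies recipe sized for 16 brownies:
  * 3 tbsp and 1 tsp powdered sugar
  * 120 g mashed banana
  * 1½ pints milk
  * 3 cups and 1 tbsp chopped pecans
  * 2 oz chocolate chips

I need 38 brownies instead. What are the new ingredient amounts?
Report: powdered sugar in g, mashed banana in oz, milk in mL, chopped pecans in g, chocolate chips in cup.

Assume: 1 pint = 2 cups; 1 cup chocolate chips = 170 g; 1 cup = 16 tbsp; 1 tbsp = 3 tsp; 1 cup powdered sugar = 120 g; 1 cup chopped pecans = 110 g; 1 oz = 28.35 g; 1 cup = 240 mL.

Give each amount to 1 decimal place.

powdered sugar: 59.4 g; mashed banana: 10.1 oz; milk: 1710.0 mL; chopped pecans: 800.1 g; chocolate chips: 0.8 cup

Scaling factor: 38/16 = 19/8 = 2.375.
powdered sugar: (3 tbsp + 1 tsp = 10/3 tbsp) × 19/8 ÷ 16 tbsp/cup × 120 g/cup ≈ 59.4 g
mashed banana: 120 g × 19/8 ÷ 28.35 g/oz ≈ 10.1 oz
milk: 1.5 pint × 19/8 × 2 cup/pint × 240 mL/cup = 1710.0 mL
chopped pecans: (3 cup + 1 tbsp = 3.0625 cup) × 19/8 × 110 g/cup ≈ 800.1 g
chocolate chips: 2 oz × 19/8 × 28.35 g/oz ÷ 170 g/cup ≈ 0.8 cup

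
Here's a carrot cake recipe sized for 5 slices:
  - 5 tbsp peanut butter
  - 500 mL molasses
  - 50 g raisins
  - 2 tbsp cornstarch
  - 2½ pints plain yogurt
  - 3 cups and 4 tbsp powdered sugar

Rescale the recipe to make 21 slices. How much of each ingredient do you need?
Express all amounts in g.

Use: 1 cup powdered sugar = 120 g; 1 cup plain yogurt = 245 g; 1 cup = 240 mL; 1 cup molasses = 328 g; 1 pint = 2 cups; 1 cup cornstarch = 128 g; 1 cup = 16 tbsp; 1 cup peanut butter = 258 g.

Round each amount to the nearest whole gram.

Scaling factor: 21/5 = 4.2.
peanut butter: 5 tbsp × 21/5 ÷ 16 tbsp/cup × 258 g/cup ≈ 339 g
molasses: 500 mL × 21/5 ÷ 240 mL/cup × 328 g/cup = 2870 g
raisins: 50 g × 21/5 = 210 g
cornstarch: 2 tbsp × 21/5 ÷ 16 tbsp/cup × 128 g/cup ≈ 67 g
plain yogurt: 2.5 pint × 21/5 × 2 cup/pint × 245 g/cup = 5145 g
powdered sugar: (3 cup + 4 tbsp = 3.25 cup) × 21/5 × 120 g/cup = 1638 g

peanut butter: 339 g; molasses: 2870 g; raisins: 210 g; cornstarch: 67 g; plain yogurt: 5145 g; powdered sugar: 1638 g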